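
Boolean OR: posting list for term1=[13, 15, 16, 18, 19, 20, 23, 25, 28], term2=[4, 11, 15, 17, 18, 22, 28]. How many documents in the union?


Boolean OR: find union of posting lists
term1 docs: [13, 15, 16, 18, 19, 20, 23, 25, 28]
term2 docs: [4, 11, 15, 17, 18, 22, 28]
Union: [4, 11, 13, 15, 16, 17, 18, 19, 20, 22, 23, 25, 28]
|union| = 13

13


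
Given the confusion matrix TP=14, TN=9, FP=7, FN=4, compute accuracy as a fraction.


Accuracy = (TP + TN) / (TP + TN + FP + FN)
TP + TN = 14 + 9 = 23
Total = 14 + 9 + 7 + 4 = 34
Accuracy = 23 / 34 = 23/34

23/34


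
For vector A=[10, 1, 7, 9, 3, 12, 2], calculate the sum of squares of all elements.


|A|^2 = sum of squared components
A[0]^2 = 10^2 = 100
A[1]^2 = 1^2 = 1
A[2]^2 = 7^2 = 49
A[3]^2 = 9^2 = 81
A[4]^2 = 3^2 = 9
A[5]^2 = 12^2 = 144
A[6]^2 = 2^2 = 4
Sum = 100 + 1 + 49 + 81 + 9 + 144 + 4 = 388

388


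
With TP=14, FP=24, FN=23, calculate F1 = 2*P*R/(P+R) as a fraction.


F1 = 2 * P * R / (P + R)
P = TP/(TP+FP) = 14/38 = 7/19
R = TP/(TP+FN) = 14/37 = 14/37
2 * P * R = 2 * 7/19 * 14/37 = 196/703
P + R = 7/19 + 14/37 = 525/703
F1 = 196/703 / 525/703 = 28/75

28/75


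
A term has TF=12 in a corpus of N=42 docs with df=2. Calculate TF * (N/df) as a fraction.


TF * (N/df)
= 12 * (42/2)
= 12 * 21
= 252

252


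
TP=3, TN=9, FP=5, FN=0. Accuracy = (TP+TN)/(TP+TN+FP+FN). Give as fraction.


Accuracy = (TP + TN) / (TP + TN + FP + FN)
TP + TN = 3 + 9 = 12
Total = 3 + 9 + 5 + 0 = 17
Accuracy = 12 / 17 = 12/17

12/17


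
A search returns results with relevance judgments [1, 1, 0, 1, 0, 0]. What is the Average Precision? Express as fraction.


Computing P@k for each relevant position:
Position 1: relevant, P@1 = 1/1 = 1
Position 2: relevant, P@2 = 2/2 = 1
Position 3: not relevant
Position 4: relevant, P@4 = 3/4 = 3/4
Position 5: not relevant
Position 6: not relevant
Sum of P@k = 1 + 1 + 3/4 = 11/4
AP = 11/4 / 3 = 11/12

11/12


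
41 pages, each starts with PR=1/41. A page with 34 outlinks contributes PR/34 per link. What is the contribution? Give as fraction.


Initial PR = 1/41 = 1/41
Outlinks = 34
Contribution per link = PR / outlinks
= 1/41 / 34
= 1/1394

1/1394


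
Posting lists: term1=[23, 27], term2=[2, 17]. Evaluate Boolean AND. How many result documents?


Boolean AND: find intersection of posting lists
term1 docs: [23, 27]
term2 docs: [2, 17]
Intersection: []
|intersection| = 0

0


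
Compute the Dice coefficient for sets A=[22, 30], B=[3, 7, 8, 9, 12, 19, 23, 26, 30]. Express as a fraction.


A intersect B = [30]
|A intersect B| = 1
|A| = 2, |B| = 9
Dice = 2*1 / (2+9)
= 2 / 11 = 2/11

2/11


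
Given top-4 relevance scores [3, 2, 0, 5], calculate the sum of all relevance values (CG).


Cumulative Gain = sum of relevance scores
Position 1: rel=3, running sum=3
Position 2: rel=2, running sum=5
Position 3: rel=0, running sum=5
Position 4: rel=5, running sum=10
CG = 10

10


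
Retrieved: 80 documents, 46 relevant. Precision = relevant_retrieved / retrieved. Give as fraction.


Precision = relevant_retrieved / total_retrieved
= 46 / 80
= 46 / (46 + 34)
= 23/40

23/40


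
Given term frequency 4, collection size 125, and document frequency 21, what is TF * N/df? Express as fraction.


TF * (N/df)
= 4 * (125/21)
= 4 * 125/21
= 500/21

500/21


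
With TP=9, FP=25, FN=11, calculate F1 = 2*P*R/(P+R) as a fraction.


F1 = 2 * P * R / (P + R)
P = TP/(TP+FP) = 9/34 = 9/34
R = TP/(TP+FN) = 9/20 = 9/20
2 * P * R = 2 * 9/34 * 9/20 = 81/340
P + R = 9/34 + 9/20 = 243/340
F1 = 81/340 / 243/340 = 1/3

1/3


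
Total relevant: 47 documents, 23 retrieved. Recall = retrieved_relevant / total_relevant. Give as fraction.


Recall = retrieved_relevant / total_relevant
= 23 / 47
= 23 / (23 + 24)
= 23/47

23/47


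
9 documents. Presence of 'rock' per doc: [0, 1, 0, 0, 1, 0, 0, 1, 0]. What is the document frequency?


Checking each document for 'rock':
Doc 1: absent
Doc 2: present
Doc 3: absent
Doc 4: absent
Doc 5: present
Doc 6: absent
Doc 7: absent
Doc 8: present
Doc 9: absent
df = sum of presences = 0 + 1 + 0 + 0 + 1 + 0 + 0 + 1 + 0 = 3

3


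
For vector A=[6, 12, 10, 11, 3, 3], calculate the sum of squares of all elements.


|A|^2 = sum of squared components
A[0]^2 = 6^2 = 36
A[1]^2 = 12^2 = 144
A[2]^2 = 10^2 = 100
A[3]^2 = 11^2 = 121
A[4]^2 = 3^2 = 9
A[5]^2 = 3^2 = 9
Sum = 36 + 144 + 100 + 121 + 9 + 9 = 419

419


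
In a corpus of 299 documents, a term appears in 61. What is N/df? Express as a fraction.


IDF ratio = N / df
= 299 / 61
= 299/61

299/61


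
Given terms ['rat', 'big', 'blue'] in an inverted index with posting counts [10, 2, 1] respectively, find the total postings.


Summing posting list sizes:
'rat': 10 postings
'big': 2 postings
'blue': 1 postings
Total = 10 + 2 + 1 = 13

13


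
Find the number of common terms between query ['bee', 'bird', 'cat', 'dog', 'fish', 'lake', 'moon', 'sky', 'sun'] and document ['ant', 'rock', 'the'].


Query terms: ['bee', 'bird', 'cat', 'dog', 'fish', 'lake', 'moon', 'sky', 'sun']
Document terms: ['ant', 'rock', 'the']
Common terms: []
Overlap count = 0

0


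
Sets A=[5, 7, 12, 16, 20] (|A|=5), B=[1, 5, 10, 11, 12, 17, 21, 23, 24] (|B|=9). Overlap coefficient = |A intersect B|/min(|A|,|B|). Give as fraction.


A intersect B = [5, 12]
|A intersect B| = 2
min(|A|, |B|) = min(5, 9) = 5
Overlap = 2 / 5 = 2/5

2/5


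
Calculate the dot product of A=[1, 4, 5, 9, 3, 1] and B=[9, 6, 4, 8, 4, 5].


Dot product = sum of element-wise products
A[0]*B[0] = 1*9 = 9
A[1]*B[1] = 4*6 = 24
A[2]*B[2] = 5*4 = 20
A[3]*B[3] = 9*8 = 72
A[4]*B[4] = 3*4 = 12
A[5]*B[5] = 1*5 = 5
Sum = 9 + 24 + 20 + 72 + 12 + 5 = 142

142


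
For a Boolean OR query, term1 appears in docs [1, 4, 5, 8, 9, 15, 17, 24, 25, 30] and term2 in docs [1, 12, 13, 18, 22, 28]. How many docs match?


Boolean OR: find union of posting lists
term1 docs: [1, 4, 5, 8, 9, 15, 17, 24, 25, 30]
term2 docs: [1, 12, 13, 18, 22, 28]
Union: [1, 4, 5, 8, 9, 12, 13, 15, 17, 18, 22, 24, 25, 28, 30]
|union| = 15

15


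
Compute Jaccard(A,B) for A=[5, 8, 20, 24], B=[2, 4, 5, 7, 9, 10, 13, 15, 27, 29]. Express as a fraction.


A intersect B = [5]
|A intersect B| = 1
A union B = [2, 4, 5, 7, 8, 9, 10, 13, 15, 20, 24, 27, 29]
|A union B| = 13
Jaccard = 1/13 = 1/13

1/13


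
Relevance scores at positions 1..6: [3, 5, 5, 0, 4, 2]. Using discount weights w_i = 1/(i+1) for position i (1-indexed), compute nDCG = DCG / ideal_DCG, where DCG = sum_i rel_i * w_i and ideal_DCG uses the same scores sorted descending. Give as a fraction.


Position discount weights w_i = 1/(i+1) for i=1..6:
Weights = [1/2, 1/3, 1/4, 1/5, 1/6, 1/7]
Actual relevance: [3, 5, 5, 0, 4, 2]
DCG = 3/2 + 5/3 + 5/4 + 0/5 + 4/6 + 2/7 = 451/84
Ideal relevance (sorted desc): [5, 5, 4, 3, 2, 0]
Ideal DCG = 5/2 + 5/3 + 4/4 + 3/5 + 2/6 + 0/7 = 61/10
nDCG = DCG / ideal_DCG = 451/84 / 61/10 = 2255/2562

2255/2562


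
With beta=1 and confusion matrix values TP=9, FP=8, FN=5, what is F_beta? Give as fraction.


P = TP/(TP+FP) = 9/17 = 9/17
R = TP/(TP+FN) = 9/14 = 9/14
beta^2 = 1^2 = 1
(1 + beta^2) = 2
Numerator = (1+beta^2)*P*R = 81/119
Denominator = beta^2*P + R = 9/17 + 9/14 = 279/238
F_beta = 18/31

18/31


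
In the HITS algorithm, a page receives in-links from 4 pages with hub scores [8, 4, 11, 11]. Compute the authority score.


Authority = sum of hub scores of in-linkers
In-link 1: hub score = 8
In-link 2: hub score = 4
In-link 3: hub score = 11
In-link 4: hub score = 11
Authority = 8 + 4 + 11 + 11 = 34

34


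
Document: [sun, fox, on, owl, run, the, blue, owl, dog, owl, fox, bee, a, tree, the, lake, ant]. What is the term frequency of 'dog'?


Document has 17 words
Scanning for 'dog':
Found at positions: [8]
Count = 1

1


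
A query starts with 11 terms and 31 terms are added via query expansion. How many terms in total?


Original terms: 11
Expansion terms: 31
Total = 11 + 31 = 42

42


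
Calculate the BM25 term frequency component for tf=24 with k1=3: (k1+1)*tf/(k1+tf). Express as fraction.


BM25 TF component = (k1+1)*tf / (k1+tf)
k1 = 3, tf = 24
Numerator = (3+1)*24 = 96
Denominator = 3 + 24 = 27
= 96/27 = 32/9

32/9


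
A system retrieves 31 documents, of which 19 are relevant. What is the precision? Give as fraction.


Precision = relevant_retrieved / total_retrieved
= 19 / 31
= 19 / (19 + 12)
= 19/31

19/31


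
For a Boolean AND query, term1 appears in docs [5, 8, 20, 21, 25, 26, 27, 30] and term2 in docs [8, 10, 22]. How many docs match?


Boolean AND: find intersection of posting lists
term1 docs: [5, 8, 20, 21, 25, 26, 27, 30]
term2 docs: [8, 10, 22]
Intersection: [8]
|intersection| = 1

1


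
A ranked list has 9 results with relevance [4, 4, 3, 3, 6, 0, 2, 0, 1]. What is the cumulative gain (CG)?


Cumulative Gain = sum of relevance scores
Position 1: rel=4, running sum=4
Position 2: rel=4, running sum=8
Position 3: rel=3, running sum=11
Position 4: rel=3, running sum=14
Position 5: rel=6, running sum=20
Position 6: rel=0, running sum=20
Position 7: rel=2, running sum=22
Position 8: rel=0, running sum=22
Position 9: rel=1, running sum=23
CG = 23

23


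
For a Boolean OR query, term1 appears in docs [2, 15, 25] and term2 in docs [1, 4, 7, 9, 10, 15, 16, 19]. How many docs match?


Boolean OR: find union of posting lists
term1 docs: [2, 15, 25]
term2 docs: [1, 4, 7, 9, 10, 15, 16, 19]
Union: [1, 2, 4, 7, 9, 10, 15, 16, 19, 25]
|union| = 10

10


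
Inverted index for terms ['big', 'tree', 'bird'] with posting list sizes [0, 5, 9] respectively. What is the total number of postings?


Summing posting list sizes:
'big': 0 postings
'tree': 5 postings
'bird': 9 postings
Total = 0 + 5 + 9 = 14

14


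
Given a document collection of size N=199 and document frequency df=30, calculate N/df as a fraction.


IDF ratio = N / df
= 199 / 30
= 199/30

199/30


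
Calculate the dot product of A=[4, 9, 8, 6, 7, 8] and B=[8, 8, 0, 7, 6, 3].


Dot product = sum of element-wise products
A[0]*B[0] = 4*8 = 32
A[1]*B[1] = 9*8 = 72
A[2]*B[2] = 8*0 = 0
A[3]*B[3] = 6*7 = 42
A[4]*B[4] = 7*6 = 42
A[5]*B[5] = 8*3 = 24
Sum = 32 + 72 + 0 + 42 + 42 + 24 = 212

212


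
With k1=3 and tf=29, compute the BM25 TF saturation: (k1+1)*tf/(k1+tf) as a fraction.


BM25 TF component = (k1+1)*tf / (k1+tf)
k1 = 3, tf = 29
Numerator = (3+1)*29 = 116
Denominator = 3 + 29 = 32
= 116/32 = 29/8

29/8


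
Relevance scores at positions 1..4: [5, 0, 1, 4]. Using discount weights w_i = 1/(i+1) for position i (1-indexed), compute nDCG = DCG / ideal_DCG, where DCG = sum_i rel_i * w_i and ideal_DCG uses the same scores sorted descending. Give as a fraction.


Position discount weights w_i = 1/(i+1) for i=1..4:
Weights = [1/2, 1/3, 1/4, 1/5]
Actual relevance: [5, 0, 1, 4]
DCG = 5/2 + 0/3 + 1/4 + 4/5 = 71/20
Ideal relevance (sorted desc): [5, 4, 1, 0]
Ideal DCG = 5/2 + 4/3 + 1/4 + 0/5 = 49/12
nDCG = DCG / ideal_DCG = 71/20 / 49/12 = 213/245

213/245


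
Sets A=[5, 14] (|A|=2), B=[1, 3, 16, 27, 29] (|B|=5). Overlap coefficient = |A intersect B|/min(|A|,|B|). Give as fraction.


A intersect B = []
|A intersect B| = 0
min(|A|, |B|) = min(2, 5) = 2
Overlap = 0 / 2 = 0

0


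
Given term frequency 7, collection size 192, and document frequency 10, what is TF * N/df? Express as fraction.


TF * (N/df)
= 7 * (192/10)
= 7 * 96/5
= 672/5

672/5


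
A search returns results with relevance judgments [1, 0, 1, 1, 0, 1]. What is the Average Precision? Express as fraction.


Computing P@k for each relevant position:
Position 1: relevant, P@1 = 1/1 = 1
Position 2: not relevant
Position 3: relevant, P@3 = 2/3 = 2/3
Position 4: relevant, P@4 = 3/4 = 3/4
Position 5: not relevant
Position 6: relevant, P@6 = 4/6 = 2/3
Sum of P@k = 1 + 2/3 + 3/4 + 2/3 = 37/12
AP = 37/12 / 4 = 37/48

37/48


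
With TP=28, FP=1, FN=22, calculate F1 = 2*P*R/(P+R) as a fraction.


F1 = 2 * P * R / (P + R)
P = TP/(TP+FP) = 28/29 = 28/29
R = TP/(TP+FN) = 28/50 = 14/25
2 * P * R = 2 * 28/29 * 14/25 = 784/725
P + R = 28/29 + 14/25 = 1106/725
F1 = 784/725 / 1106/725 = 56/79

56/79


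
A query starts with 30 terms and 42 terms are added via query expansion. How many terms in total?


Original terms: 30
Expansion terms: 42
Total = 30 + 42 = 72

72


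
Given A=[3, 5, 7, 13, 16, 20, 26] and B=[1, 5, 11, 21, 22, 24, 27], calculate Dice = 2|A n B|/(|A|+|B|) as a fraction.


A intersect B = [5]
|A intersect B| = 1
|A| = 7, |B| = 7
Dice = 2*1 / (7+7)
= 2 / 14 = 1/7

1/7


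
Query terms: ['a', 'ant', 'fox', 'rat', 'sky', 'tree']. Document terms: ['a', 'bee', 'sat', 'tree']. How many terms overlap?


Query terms: ['a', 'ant', 'fox', 'rat', 'sky', 'tree']
Document terms: ['a', 'bee', 'sat', 'tree']
Common terms: ['a', 'tree']
Overlap count = 2

2


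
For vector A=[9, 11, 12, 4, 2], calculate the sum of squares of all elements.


|A|^2 = sum of squared components
A[0]^2 = 9^2 = 81
A[1]^2 = 11^2 = 121
A[2]^2 = 12^2 = 144
A[3]^2 = 4^2 = 16
A[4]^2 = 2^2 = 4
Sum = 81 + 121 + 144 + 16 + 4 = 366

366


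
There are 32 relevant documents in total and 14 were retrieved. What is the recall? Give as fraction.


Recall = retrieved_relevant / total_relevant
= 14 / 32
= 14 / (14 + 18)
= 7/16

7/16


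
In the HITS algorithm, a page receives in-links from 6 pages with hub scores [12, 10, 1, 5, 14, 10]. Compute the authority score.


Authority = sum of hub scores of in-linkers
In-link 1: hub score = 12
In-link 2: hub score = 10
In-link 3: hub score = 1
In-link 4: hub score = 5
In-link 5: hub score = 14
In-link 6: hub score = 10
Authority = 12 + 10 + 1 + 5 + 14 + 10 = 52

52


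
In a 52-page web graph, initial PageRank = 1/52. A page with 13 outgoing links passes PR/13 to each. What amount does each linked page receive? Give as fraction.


Initial PR = 1/52 = 1/52
Outlinks = 13
Contribution per link = PR / outlinks
= 1/52 / 13
= 1/676

1/676


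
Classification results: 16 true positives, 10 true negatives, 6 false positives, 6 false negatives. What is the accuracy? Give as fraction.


Accuracy = (TP + TN) / (TP + TN + FP + FN)
TP + TN = 16 + 10 = 26
Total = 16 + 10 + 6 + 6 = 38
Accuracy = 26 / 38 = 13/19

13/19


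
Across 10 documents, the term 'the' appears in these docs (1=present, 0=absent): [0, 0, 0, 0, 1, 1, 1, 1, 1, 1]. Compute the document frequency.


Checking each document for 'the':
Doc 1: absent
Doc 2: absent
Doc 3: absent
Doc 4: absent
Doc 5: present
Doc 6: present
Doc 7: present
Doc 8: present
Doc 9: present
Doc 10: present
df = sum of presences = 0 + 0 + 0 + 0 + 1 + 1 + 1 + 1 + 1 + 1 = 6

6


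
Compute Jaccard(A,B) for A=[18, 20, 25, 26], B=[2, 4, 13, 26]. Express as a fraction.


A intersect B = [26]
|A intersect B| = 1
A union B = [2, 4, 13, 18, 20, 25, 26]
|A union B| = 7
Jaccard = 1/7 = 1/7

1/7


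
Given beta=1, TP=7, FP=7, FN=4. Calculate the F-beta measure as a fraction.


P = TP/(TP+FP) = 7/14 = 1/2
R = TP/(TP+FN) = 7/11 = 7/11
beta^2 = 1^2 = 1
(1 + beta^2) = 2
Numerator = (1+beta^2)*P*R = 7/11
Denominator = beta^2*P + R = 1/2 + 7/11 = 25/22
F_beta = 14/25

14/25


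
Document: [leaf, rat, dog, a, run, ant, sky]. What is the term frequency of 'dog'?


Document has 7 words
Scanning for 'dog':
Found at positions: [2]
Count = 1

1


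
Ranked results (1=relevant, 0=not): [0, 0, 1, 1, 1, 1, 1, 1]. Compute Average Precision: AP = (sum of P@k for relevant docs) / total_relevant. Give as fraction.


Computing P@k for each relevant position:
Position 1: not relevant
Position 2: not relevant
Position 3: relevant, P@3 = 1/3 = 1/3
Position 4: relevant, P@4 = 2/4 = 1/2
Position 5: relevant, P@5 = 3/5 = 3/5
Position 6: relevant, P@6 = 4/6 = 2/3
Position 7: relevant, P@7 = 5/7 = 5/7
Position 8: relevant, P@8 = 6/8 = 3/4
Sum of P@k = 1/3 + 1/2 + 3/5 + 2/3 + 5/7 + 3/4 = 499/140
AP = 499/140 / 6 = 499/840

499/840


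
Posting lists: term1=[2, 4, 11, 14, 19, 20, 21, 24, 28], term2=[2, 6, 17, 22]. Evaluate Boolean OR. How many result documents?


Boolean OR: find union of posting lists
term1 docs: [2, 4, 11, 14, 19, 20, 21, 24, 28]
term2 docs: [2, 6, 17, 22]
Union: [2, 4, 6, 11, 14, 17, 19, 20, 21, 22, 24, 28]
|union| = 12

12


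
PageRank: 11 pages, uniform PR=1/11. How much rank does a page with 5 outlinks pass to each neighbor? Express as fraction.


Initial PR = 1/11 = 1/11
Outlinks = 5
Contribution per link = PR / outlinks
= 1/11 / 5
= 1/55

1/55


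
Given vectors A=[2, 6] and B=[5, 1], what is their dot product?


Dot product = sum of element-wise products
A[0]*B[0] = 2*5 = 10
A[1]*B[1] = 6*1 = 6
Sum = 10 + 6 = 16

16


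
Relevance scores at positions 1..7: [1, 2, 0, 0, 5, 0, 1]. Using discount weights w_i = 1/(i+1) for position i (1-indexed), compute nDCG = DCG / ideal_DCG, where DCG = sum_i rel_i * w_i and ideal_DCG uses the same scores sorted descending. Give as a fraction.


Position discount weights w_i = 1/(i+1) for i=1..7:
Weights = [1/2, 1/3, 1/4, 1/5, 1/6, 1/7, 1/8]
Actual relevance: [1, 2, 0, 0, 5, 0, 1]
DCG = 1/2 + 2/3 + 0/4 + 0/5 + 5/6 + 0/7 + 1/8 = 17/8
Ideal relevance (sorted desc): [5, 2, 1, 1, 0, 0, 0]
Ideal DCG = 5/2 + 2/3 + 1/4 + 1/5 + 0/6 + 0/7 + 0/8 = 217/60
nDCG = DCG / ideal_DCG = 17/8 / 217/60 = 255/434

255/434


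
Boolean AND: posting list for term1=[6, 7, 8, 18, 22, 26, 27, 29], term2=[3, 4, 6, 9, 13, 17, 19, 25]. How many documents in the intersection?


Boolean AND: find intersection of posting lists
term1 docs: [6, 7, 8, 18, 22, 26, 27, 29]
term2 docs: [3, 4, 6, 9, 13, 17, 19, 25]
Intersection: [6]
|intersection| = 1

1


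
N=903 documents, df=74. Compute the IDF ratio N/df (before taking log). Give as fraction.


IDF ratio = N / df
= 903 / 74
= 903/74

903/74


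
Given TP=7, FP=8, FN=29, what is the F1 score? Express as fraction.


F1 = 2 * P * R / (P + R)
P = TP/(TP+FP) = 7/15 = 7/15
R = TP/(TP+FN) = 7/36 = 7/36
2 * P * R = 2 * 7/15 * 7/36 = 49/270
P + R = 7/15 + 7/36 = 119/180
F1 = 49/270 / 119/180 = 14/51

14/51


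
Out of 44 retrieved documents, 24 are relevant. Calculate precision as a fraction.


Precision = relevant_retrieved / total_retrieved
= 24 / 44
= 24 / (24 + 20)
= 6/11

6/11


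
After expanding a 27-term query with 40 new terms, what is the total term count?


Original terms: 27
Expansion terms: 40
Total = 27 + 40 = 67

67


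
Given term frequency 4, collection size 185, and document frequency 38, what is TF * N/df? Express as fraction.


TF * (N/df)
= 4 * (185/38)
= 4 * 185/38
= 370/19

370/19


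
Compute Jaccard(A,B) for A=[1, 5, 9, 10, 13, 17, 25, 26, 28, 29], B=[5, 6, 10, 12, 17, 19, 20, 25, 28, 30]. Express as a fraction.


A intersect B = [5, 10, 17, 25, 28]
|A intersect B| = 5
A union B = [1, 5, 6, 9, 10, 12, 13, 17, 19, 20, 25, 26, 28, 29, 30]
|A union B| = 15
Jaccard = 5/15 = 1/3

1/3


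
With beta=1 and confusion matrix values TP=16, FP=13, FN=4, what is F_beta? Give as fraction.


P = TP/(TP+FP) = 16/29 = 16/29
R = TP/(TP+FN) = 16/20 = 4/5
beta^2 = 1^2 = 1
(1 + beta^2) = 2
Numerator = (1+beta^2)*P*R = 128/145
Denominator = beta^2*P + R = 16/29 + 4/5 = 196/145
F_beta = 32/49

32/49


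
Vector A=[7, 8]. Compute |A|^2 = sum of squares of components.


|A|^2 = sum of squared components
A[0]^2 = 7^2 = 49
A[1]^2 = 8^2 = 64
Sum = 49 + 64 = 113

113


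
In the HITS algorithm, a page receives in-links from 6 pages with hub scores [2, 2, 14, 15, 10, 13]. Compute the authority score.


Authority = sum of hub scores of in-linkers
In-link 1: hub score = 2
In-link 2: hub score = 2
In-link 3: hub score = 14
In-link 4: hub score = 15
In-link 5: hub score = 10
In-link 6: hub score = 13
Authority = 2 + 2 + 14 + 15 + 10 + 13 = 56

56


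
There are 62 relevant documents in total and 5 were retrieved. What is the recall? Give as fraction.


Recall = retrieved_relevant / total_relevant
= 5 / 62
= 5 / (5 + 57)
= 5/62

5/62


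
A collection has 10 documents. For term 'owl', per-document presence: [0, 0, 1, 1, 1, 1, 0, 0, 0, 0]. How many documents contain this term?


Checking each document for 'owl':
Doc 1: absent
Doc 2: absent
Doc 3: present
Doc 4: present
Doc 5: present
Doc 6: present
Doc 7: absent
Doc 8: absent
Doc 9: absent
Doc 10: absent
df = sum of presences = 0 + 0 + 1 + 1 + 1 + 1 + 0 + 0 + 0 + 0 = 4

4


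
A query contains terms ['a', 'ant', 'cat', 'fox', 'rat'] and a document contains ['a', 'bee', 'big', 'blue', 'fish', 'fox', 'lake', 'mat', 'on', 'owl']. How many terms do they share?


Query terms: ['a', 'ant', 'cat', 'fox', 'rat']
Document terms: ['a', 'bee', 'big', 'blue', 'fish', 'fox', 'lake', 'mat', 'on', 'owl']
Common terms: ['a', 'fox']
Overlap count = 2

2


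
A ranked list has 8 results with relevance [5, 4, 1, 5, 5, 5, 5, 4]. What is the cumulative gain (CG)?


Cumulative Gain = sum of relevance scores
Position 1: rel=5, running sum=5
Position 2: rel=4, running sum=9
Position 3: rel=1, running sum=10
Position 4: rel=5, running sum=15
Position 5: rel=5, running sum=20
Position 6: rel=5, running sum=25
Position 7: rel=5, running sum=30
Position 8: rel=4, running sum=34
CG = 34

34


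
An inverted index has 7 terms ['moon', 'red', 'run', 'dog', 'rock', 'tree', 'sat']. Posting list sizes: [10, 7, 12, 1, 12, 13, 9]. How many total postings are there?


Summing posting list sizes:
'moon': 10 postings
'red': 7 postings
'run': 12 postings
'dog': 1 postings
'rock': 12 postings
'tree': 13 postings
'sat': 9 postings
Total = 10 + 7 + 12 + 1 + 12 + 13 + 9 = 64

64


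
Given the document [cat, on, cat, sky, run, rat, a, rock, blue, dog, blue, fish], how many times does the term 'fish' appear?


Document has 12 words
Scanning for 'fish':
Found at positions: [11]
Count = 1

1


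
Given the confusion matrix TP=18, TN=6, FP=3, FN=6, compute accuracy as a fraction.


Accuracy = (TP + TN) / (TP + TN + FP + FN)
TP + TN = 18 + 6 = 24
Total = 18 + 6 + 3 + 6 = 33
Accuracy = 24 / 33 = 8/11

8/11


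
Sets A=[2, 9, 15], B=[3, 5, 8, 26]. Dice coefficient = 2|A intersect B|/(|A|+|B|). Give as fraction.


A intersect B = []
|A intersect B| = 0
|A| = 3, |B| = 4
Dice = 2*0 / (3+4)
= 0 / 7 = 0

0


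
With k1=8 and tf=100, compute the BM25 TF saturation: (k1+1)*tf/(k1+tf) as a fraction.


BM25 TF component = (k1+1)*tf / (k1+tf)
k1 = 8, tf = 100
Numerator = (8+1)*100 = 900
Denominator = 8 + 100 = 108
= 900/108 = 25/3

25/3


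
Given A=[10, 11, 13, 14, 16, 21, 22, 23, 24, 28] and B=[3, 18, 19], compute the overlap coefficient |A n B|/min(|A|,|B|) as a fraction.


A intersect B = []
|A intersect B| = 0
min(|A|, |B|) = min(10, 3) = 3
Overlap = 0 / 3 = 0

0


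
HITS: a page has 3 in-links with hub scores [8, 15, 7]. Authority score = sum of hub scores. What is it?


Authority = sum of hub scores of in-linkers
In-link 1: hub score = 8
In-link 2: hub score = 15
In-link 3: hub score = 7
Authority = 8 + 15 + 7 = 30

30


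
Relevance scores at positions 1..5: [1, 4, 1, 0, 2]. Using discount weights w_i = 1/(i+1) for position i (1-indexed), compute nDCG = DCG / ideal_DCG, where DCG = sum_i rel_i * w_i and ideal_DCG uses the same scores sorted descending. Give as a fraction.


Position discount weights w_i = 1/(i+1) for i=1..5:
Weights = [1/2, 1/3, 1/4, 1/5, 1/6]
Actual relevance: [1, 4, 1, 0, 2]
DCG = 1/2 + 4/3 + 1/4 + 0/5 + 2/6 = 29/12
Ideal relevance (sorted desc): [4, 2, 1, 1, 0]
Ideal DCG = 4/2 + 2/3 + 1/4 + 1/5 + 0/6 = 187/60
nDCG = DCG / ideal_DCG = 29/12 / 187/60 = 145/187

145/187


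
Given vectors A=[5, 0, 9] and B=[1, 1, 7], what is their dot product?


Dot product = sum of element-wise products
A[0]*B[0] = 5*1 = 5
A[1]*B[1] = 0*1 = 0
A[2]*B[2] = 9*7 = 63
Sum = 5 + 0 + 63 = 68

68


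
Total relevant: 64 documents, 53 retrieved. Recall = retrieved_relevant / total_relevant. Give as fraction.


Recall = retrieved_relevant / total_relevant
= 53 / 64
= 53 / (53 + 11)
= 53/64

53/64


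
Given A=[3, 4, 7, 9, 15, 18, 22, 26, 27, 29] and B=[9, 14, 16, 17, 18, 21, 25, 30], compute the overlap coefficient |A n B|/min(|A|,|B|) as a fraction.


A intersect B = [9, 18]
|A intersect B| = 2
min(|A|, |B|) = min(10, 8) = 8
Overlap = 2 / 8 = 1/4

1/4


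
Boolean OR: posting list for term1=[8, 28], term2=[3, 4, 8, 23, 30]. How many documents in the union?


Boolean OR: find union of posting lists
term1 docs: [8, 28]
term2 docs: [3, 4, 8, 23, 30]
Union: [3, 4, 8, 23, 28, 30]
|union| = 6

6


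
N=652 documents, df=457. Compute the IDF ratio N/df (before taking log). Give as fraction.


IDF ratio = N / df
= 652 / 457
= 652/457

652/457


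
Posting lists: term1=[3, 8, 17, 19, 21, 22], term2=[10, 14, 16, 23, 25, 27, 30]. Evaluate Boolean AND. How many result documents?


Boolean AND: find intersection of posting lists
term1 docs: [3, 8, 17, 19, 21, 22]
term2 docs: [10, 14, 16, 23, 25, 27, 30]
Intersection: []
|intersection| = 0

0


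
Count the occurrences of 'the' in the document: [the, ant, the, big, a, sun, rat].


Document has 7 words
Scanning for 'the':
Found at positions: [0, 2]
Count = 2

2


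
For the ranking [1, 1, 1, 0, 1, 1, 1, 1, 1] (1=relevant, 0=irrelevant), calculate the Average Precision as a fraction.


Computing P@k for each relevant position:
Position 1: relevant, P@1 = 1/1 = 1
Position 2: relevant, P@2 = 2/2 = 1
Position 3: relevant, P@3 = 3/3 = 1
Position 4: not relevant
Position 5: relevant, P@5 = 4/5 = 4/5
Position 6: relevant, P@6 = 5/6 = 5/6
Position 7: relevant, P@7 = 6/7 = 6/7
Position 8: relevant, P@8 = 7/8 = 7/8
Position 9: relevant, P@9 = 8/9 = 8/9
Sum of P@k = 1 + 1 + 1 + 4/5 + 5/6 + 6/7 + 7/8 + 8/9 = 18281/2520
AP = 18281/2520 / 8 = 18281/20160

18281/20160


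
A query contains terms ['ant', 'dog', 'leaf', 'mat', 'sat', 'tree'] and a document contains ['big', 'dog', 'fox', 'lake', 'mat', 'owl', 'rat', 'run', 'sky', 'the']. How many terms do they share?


Query terms: ['ant', 'dog', 'leaf', 'mat', 'sat', 'tree']
Document terms: ['big', 'dog', 'fox', 'lake', 'mat', 'owl', 'rat', 'run', 'sky', 'the']
Common terms: ['dog', 'mat']
Overlap count = 2

2


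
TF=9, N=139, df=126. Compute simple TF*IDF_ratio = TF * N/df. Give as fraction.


TF * (N/df)
= 9 * (139/126)
= 9 * 139/126
= 139/14

139/14


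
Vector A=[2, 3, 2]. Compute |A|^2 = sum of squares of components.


|A|^2 = sum of squared components
A[0]^2 = 2^2 = 4
A[1]^2 = 3^2 = 9
A[2]^2 = 2^2 = 4
Sum = 4 + 9 + 4 = 17

17


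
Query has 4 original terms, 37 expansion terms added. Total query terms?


Original terms: 4
Expansion terms: 37
Total = 4 + 37 = 41

41


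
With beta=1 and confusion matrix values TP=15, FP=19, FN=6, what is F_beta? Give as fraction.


P = TP/(TP+FP) = 15/34 = 15/34
R = TP/(TP+FN) = 15/21 = 5/7
beta^2 = 1^2 = 1
(1 + beta^2) = 2
Numerator = (1+beta^2)*P*R = 75/119
Denominator = beta^2*P + R = 15/34 + 5/7 = 275/238
F_beta = 6/11

6/11


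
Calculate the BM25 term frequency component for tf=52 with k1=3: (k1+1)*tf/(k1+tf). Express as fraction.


BM25 TF component = (k1+1)*tf / (k1+tf)
k1 = 3, tf = 52
Numerator = (3+1)*52 = 208
Denominator = 3 + 52 = 55
= 208/55 = 208/55

208/55


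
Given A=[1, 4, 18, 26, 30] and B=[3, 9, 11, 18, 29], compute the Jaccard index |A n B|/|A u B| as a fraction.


A intersect B = [18]
|A intersect B| = 1
A union B = [1, 3, 4, 9, 11, 18, 26, 29, 30]
|A union B| = 9
Jaccard = 1/9 = 1/9

1/9


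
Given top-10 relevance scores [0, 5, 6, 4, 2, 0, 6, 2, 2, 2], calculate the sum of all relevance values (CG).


Cumulative Gain = sum of relevance scores
Position 1: rel=0, running sum=0
Position 2: rel=5, running sum=5
Position 3: rel=6, running sum=11
Position 4: rel=4, running sum=15
Position 5: rel=2, running sum=17
Position 6: rel=0, running sum=17
Position 7: rel=6, running sum=23
Position 8: rel=2, running sum=25
Position 9: rel=2, running sum=27
Position 10: rel=2, running sum=29
CG = 29

29


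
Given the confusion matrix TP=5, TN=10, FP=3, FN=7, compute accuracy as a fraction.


Accuracy = (TP + TN) / (TP + TN + FP + FN)
TP + TN = 5 + 10 = 15
Total = 5 + 10 + 3 + 7 = 25
Accuracy = 15 / 25 = 3/5

3/5


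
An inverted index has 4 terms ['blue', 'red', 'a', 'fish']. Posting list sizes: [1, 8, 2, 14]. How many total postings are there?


Summing posting list sizes:
'blue': 1 postings
'red': 8 postings
'a': 2 postings
'fish': 14 postings
Total = 1 + 8 + 2 + 14 = 25

25


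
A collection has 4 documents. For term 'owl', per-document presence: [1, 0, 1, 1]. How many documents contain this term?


Checking each document for 'owl':
Doc 1: present
Doc 2: absent
Doc 3: present
Doc 4: present
df = sum of presences = 1 + 0 + 1 + 1 = 3

3


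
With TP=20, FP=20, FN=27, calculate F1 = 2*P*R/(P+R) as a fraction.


F1 = 2 * P * R / (P + R)
P = TP/(TP+FP) = 20/40 = 1/2
R = TP/(TP+FN) = 20/47 = 20/47
2 * P * R = 2 * 1/2 * 20/47 = 20/47
P + R = 1/2 + 20/47 = 87/94
F1 = 20/47 / 87/94 = 40/87

40/87


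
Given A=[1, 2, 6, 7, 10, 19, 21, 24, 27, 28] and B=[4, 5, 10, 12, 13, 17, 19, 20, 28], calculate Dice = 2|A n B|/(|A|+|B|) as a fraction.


A intersect B = [10, 19, 28]
|A intersect B| = 3
|A| = 10, |B| = 9
Dice = 2*3 / (10+9)
= 6 / 19 = 6/19

6/19


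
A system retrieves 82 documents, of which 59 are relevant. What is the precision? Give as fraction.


Precision = relevant_retrieved / total_retrieved
= 59 / 82
= 59 / (59 + 23)
= 59/82

59/82


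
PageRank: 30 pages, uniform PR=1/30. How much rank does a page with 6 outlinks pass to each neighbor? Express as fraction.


Initial PR = 1/30 = 1/30
Outlinks = 6
Contribution per link = PR / outlinks
= 1/30 / 6
= 1/180

1/180


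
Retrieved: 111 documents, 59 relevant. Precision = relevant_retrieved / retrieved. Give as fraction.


Precision = relevant_retrieved / total_retrieved
= 59 / 111
= 59 / (59 + 52)
= 59/111

59/111


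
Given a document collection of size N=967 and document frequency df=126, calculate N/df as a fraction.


IDF ratio = N / df
= 967 / 126
= 967/126

967/126


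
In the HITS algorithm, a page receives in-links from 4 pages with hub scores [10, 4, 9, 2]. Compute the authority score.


Authority = sum of hub scores of in-linkers
In-link 1: hub score = 10
In-link 2: hub score = 4
In-link 3: hub score = 9
In-link 4: hub score = 2
Authority = 10 + 4 + 9 + 2 = 25

25


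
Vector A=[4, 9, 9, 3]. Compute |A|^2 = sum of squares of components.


|A|^2 = sum of squared components
A[0]^2 = 4^2 = 16
A[1]^2 = 9^2 = 81
A[2]^2 = 9^2 = 81
A[3]^2 = 3^2 = 9
Sum = 16 + 81 + 81 + 9 = 187

187


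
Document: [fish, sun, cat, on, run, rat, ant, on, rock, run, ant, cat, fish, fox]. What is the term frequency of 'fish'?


Document has 14 words
Scanning for 'fish':
Found at positions: [0, 12]
Count = 2

2


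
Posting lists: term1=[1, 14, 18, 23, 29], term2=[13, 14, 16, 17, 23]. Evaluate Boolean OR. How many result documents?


Boolean OR: find union of posting lists
term1 docs: [1, 14, 18, 23, 29]
term2 docs: [13, 14, 16, 17, 23]
Union: [1, 13, 14, 16, 17, 18, 23, 29]
|union| = 8

8


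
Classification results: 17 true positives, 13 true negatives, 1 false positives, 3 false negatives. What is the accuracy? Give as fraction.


Accuracy = (TP + TN) / (TP + TN + FP + FN)
TP + TN = 17 + 13 = 30
Total = 17 + 13 + 1 + 3 = 34
Accuracy = 30 / 34 = 15/17

15/17


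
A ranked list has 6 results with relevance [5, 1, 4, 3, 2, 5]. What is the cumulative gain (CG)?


Cumulative Gain = sum of relevance scores
Position 1: rel=5, running sum=5
Position 2: rel=1, running sum=6
Position 3: rel=4, running sum=10
Position 4: rel=3, running sum=13
Position 5: rel=2, running sum=15
Position 6: rel=5, running sum=20
CG = 20

20


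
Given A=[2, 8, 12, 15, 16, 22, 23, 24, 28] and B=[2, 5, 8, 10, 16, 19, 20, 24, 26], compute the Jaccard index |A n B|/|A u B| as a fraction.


A intersect B = [2, 8, 16, 24]
|A intersect B| = 4
A union B = [2, 5, 8, 10, 12, 15, 16, 19, 20, 22, 23, 24, 26, 28]
|A union B| = 14
Jaccard = 4/14 = 2/7

2/7


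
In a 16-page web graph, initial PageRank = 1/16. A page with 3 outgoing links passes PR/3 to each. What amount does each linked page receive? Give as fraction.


Initial PR = 1/16 = 1/16
Outlinks = 3
Contribution per link = PR / outlinks
= 1/16 / 3
= 1/48

1/48


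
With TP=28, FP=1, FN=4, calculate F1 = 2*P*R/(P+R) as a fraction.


F1 = 2 * P * R / (P + R)
P = TP/(TP+FP) = 28/29 = 28/29
R = TP/(TP+FN) = 28/32 = 7/8
2 * P * R = 2 * 28/29 * 7/8 = 49/29
P + R = 28/29 + 7/8 = 427/232
F1 = 49/29 / 427/232 = 56/61

56/61


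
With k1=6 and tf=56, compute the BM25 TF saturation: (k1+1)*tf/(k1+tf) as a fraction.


BM25 TF component = (k1+1)*tf / (k1+tf)
k1 = 6, tf = 56
Numerator = (6+1)*56 = 392
Denominator = 6 + 56 = 62
= 392/62 = 196/31

196/31


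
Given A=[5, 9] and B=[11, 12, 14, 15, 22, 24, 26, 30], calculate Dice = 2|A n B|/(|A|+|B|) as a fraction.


A intersect B = []
|A intersect B| = 0
|A| = 2, |B| = 8
Dice = 2*0 / (2+8)
= 0 / 10 = 0

0


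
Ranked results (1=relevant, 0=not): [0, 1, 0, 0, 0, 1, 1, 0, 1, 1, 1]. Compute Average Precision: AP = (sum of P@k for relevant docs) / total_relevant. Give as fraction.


Computing P@k for each relevant position:
Position 1: not relevant
Position 2: relevant, P@2 = 1/2 = 1/2
Position 3: not relevant
Position 4: not relevant
Position 5: not relevant
Position 6: relevant, P@6 = 2/6 = 1/3
Position 7: relevant, P@7 = 3/7 = 3/7
Position 8: not relevant
Position 9: relevant, P@9 = 4/9 = 4/9
Position 10: relevant, P@10 = 5/10 = 1/2
Position 11: relevant, P@11 = 6/11 = 6/11
Sum of P@k = 1/2 + 1/3 + 3/7 + 4/9 + 1/2 + 6/11 = 1907/693
AP = 1907/693 / 6 = 1907/4158

1907/4158


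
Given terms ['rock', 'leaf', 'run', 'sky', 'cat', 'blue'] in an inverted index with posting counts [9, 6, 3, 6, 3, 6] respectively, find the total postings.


Summing posting list sizes:
'rock': 9 postings
'leaf': 6 postings
'run': 3 postings
'sky': 6 postings
'cat': 3 postings
'blue': 6 postings
Total = 9 + 6 + 3 + 6 + 3 + 6 = 33

33


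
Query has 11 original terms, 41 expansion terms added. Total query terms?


Original terms: 11
Expansion terms: 41
Total = 11 + 41 = 52

52


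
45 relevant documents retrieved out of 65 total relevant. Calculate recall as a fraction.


Recall = retrieved_relevant / total_relevant
= 45 / 65
= 45 / (45 + 20)
= 9/13

9/13


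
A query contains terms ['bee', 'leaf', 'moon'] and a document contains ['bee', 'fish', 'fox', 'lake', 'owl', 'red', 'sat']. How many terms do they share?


Query terms: ['bee', 'leaf', 'moon']
Document terms: ['bee', 'fish', 'fox', 'lake', 'owl', 'red', 'sat']
Common terms: ['bee']
Overlap count = 1

1


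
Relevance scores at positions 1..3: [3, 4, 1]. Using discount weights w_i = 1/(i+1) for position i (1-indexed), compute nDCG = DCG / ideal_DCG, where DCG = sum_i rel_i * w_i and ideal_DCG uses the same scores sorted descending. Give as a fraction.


Position discount weights w_i = 1/(i+1) for i=1..3:
Weights = [1/2, 1/3, 1/4]
Actual relevance: [3, 4, 1]
DCG = 3/2 + 4/3 + 1/4 = 37/12
Ideal relevance (sorted desc): [4, 3, 1]
Ideal DCG = 4/2 + 3/3 + 1/4 = 13/4
nDCG = DCG / ideal_DCG = 37/12 / 13/4 = 37/39

37/39


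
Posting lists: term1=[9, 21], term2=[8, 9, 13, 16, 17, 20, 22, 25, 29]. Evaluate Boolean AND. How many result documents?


Boolean AND: find intersection of posting lists
term1 docs: [9, 21]
term2 docs: [8, 9, 13, 16, 17, 20, 22, 25, 29]
Intersection: [9]
|intersection| = 1

1


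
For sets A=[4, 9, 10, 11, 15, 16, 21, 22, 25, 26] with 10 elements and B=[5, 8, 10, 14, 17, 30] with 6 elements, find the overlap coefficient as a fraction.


A intersect B = [10]
|A intersect B| = 1
min(|A|, |B|) = min(10, 6) = 6
Overlap = 1 / 6 = 1/6

1/6


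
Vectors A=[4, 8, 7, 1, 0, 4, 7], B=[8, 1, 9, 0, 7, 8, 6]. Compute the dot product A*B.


Dot product = sum of element-wise products
A[0]*B[0] = 4*8 = 32
A[1]*B[1] = 8*1 = 8
A[2]*B[2] = 7*9 = 63
A[3]*B[3] = 1*0 = 0
A[4]*B[4] = 0*7 = 0
A[5]*B[5] = 4*8 = 32
A[6]*B[6] = 7*6 = 42
Sum = 32 + 8 + 63 + 0 + 0 + 32 + 42 = 177

177


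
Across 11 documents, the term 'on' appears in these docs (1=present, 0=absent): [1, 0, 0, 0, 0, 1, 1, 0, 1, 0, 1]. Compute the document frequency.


Checking each document for 'on':
Doc 1: present
Doc 2: absent
Doc 3: absent
Doc 4: absent
Doc 5: absent
Doc 6: present
Doc 7: present
Doc 8: absent
Doc 9: present
Doc 10: absent
Doc 11: present
df = sum of presences = 1 + 0 + 0 + 0 + 0 + 1 + 1 + 0 + 1 + 0 + 1 = 5

5


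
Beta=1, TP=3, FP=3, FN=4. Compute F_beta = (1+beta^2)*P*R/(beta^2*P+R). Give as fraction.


P = TP/(TP+FP) = 3/6 = 1/2
R = TP/(TP+FN) = 3/7 = 3/7
beta^2 = 1^2 = 1
(1 + beta^2) = 2
Numerator = (1+beta^2)*P*R = 3/7
Denominator = beta^2*P + R = 1/2 + 3/7 = 13/14
F_beta = 6/13

6/13


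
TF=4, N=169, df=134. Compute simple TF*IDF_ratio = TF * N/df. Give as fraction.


TF * (N/df)
= 4 * (169/134)
= 4 * 169/134
= 338/67

338/67


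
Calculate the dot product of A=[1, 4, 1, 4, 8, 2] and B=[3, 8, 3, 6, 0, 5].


Dot product = sum of element-wise products
A[0]*B[0] = 1*3 = 3
A[1]*B[1] = 4*8 = 32
A[2]*B[2] = 1*3 = 3
A[3]*B[3] = 4*6 = 24
A[4]*B[4] = 8*0 = 0
A[5]*B[5] = 2*5 = 10
Sum = 3 + 32 + 3 + 24 + 0 + 10 = 72

72


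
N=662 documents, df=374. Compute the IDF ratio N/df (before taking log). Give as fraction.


IDF ratio = N / df
= 662 / 374
= 331/187

331/187


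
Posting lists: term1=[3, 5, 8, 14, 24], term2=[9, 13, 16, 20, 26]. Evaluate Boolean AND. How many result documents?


Boolean AND: find intersection of posting lists
term1 docs: [3, 5, 8, 14, 24]
term2 docs: [9, 13, 16, 20, 26]
Intersection: []
|intersection| = 0

0


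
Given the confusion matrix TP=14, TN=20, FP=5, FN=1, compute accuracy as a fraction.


Accuracy = (TP + TN) / (TP + TN + FP + FN)
TP + TN = 14 + 20 = 34
Total = 14 + 20 + 5 + 1 = 40
Accuracy = 34 / 40 = 17/20

17/20


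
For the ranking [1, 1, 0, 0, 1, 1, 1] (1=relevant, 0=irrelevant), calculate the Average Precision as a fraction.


Computing P@k for each relevant position:
Position 1: relevant, P@1 = 1/1 = 1
Position 2: relevant, P@2 = 2/2 = 1
Position 3: not relevant
Position 4: not relevant
Position 5: relevant, P@5 = 3/5 = 3/5
Position 6: relevant, P@6 = 4/6 = 2/3
Position 7: relevant, P@7 = 5/7 = 5/7
Sum of P@k = 1 + 1 + 3/5 + 2/3 + 5/7 = 418/105
AP = 418/105 / 5 = 418/525

418/525


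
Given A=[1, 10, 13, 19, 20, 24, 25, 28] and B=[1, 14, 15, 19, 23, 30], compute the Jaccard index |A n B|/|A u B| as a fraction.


A intersect B = [1, 19]
|A intersect B| = 2
A union B = [1, 10, 13, 14, 15, 19, 20, 23, 24, 25, 28, 30]
|A union B| = 12
Jaccard = 2/12 = 1/6

1/6


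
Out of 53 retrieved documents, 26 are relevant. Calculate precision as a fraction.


Precision = relevant_retrieved / total_retrieved
= 26 / 53
= 26 / (26 + 27)
= 26/53

26/53


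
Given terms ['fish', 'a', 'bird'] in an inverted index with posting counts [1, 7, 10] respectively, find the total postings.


Summing posting list sizes:
'fish': 1 postings
'a': 7 postings
'bird': 10 postings
Total = 1 + 7 + 10 = 18

18


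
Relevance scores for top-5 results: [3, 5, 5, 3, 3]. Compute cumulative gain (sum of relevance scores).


Cumulative Gain = sum of relevance scores
Position 1: rel=3, running sum=3
Position 2: rel=5, running sum=8
Position 3: rel=5, running sum=13
Position 4: rel=3, running sum=16
Position 5: rel=3, running sum=19
CG = 19

19


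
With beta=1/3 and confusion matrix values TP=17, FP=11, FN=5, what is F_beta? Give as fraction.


P = TP/(TP+FP) = 17/28 = 17/28
R = TP/(TP+FN) = 17/22 = 17/22
beta^2 = 1/3^2 = 1/9
(1 + beta^2) = 10/9
Numerator = (1+beta^2)*P*R = 1445/2772
Denominator = beta^2*P + R = 17/252 + 17/22 = 2329/2772
F_beta = 85/137

85/137


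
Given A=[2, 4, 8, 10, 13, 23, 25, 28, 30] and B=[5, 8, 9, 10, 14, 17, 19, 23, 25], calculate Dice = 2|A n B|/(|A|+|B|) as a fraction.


A intersect B = [8, 10, 23, 25]
|A intersect B| = 4
|A| = 9, |B| = 9
Dice = 2*4 / (9+9)
= 8 / 18 = 4/9

4/9
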